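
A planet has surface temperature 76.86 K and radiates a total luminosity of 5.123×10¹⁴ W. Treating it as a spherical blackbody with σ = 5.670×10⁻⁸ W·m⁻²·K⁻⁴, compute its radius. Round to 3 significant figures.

R ≈ 4.54×10⁶ m

L = 4πR²σT⁴ ⇒ R = √(L/(4πσT⁴)).
σT⁴ = 1.97872 W/m², so R = √(5.123×10¹⁴/(4π×1.97872)) = 4.54×10⁶ m.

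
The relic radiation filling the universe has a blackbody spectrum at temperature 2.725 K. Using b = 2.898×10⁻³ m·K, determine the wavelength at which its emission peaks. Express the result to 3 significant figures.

λ_max ≈ 1.06×10⁻³ m

Wien's displacement law: λ_max = b/T = (2.898×10⁻³ m·K)/(2.725 K) = 1.063×10⁻³ m.
That is 1.06×10⁻³ m, in the microwave range.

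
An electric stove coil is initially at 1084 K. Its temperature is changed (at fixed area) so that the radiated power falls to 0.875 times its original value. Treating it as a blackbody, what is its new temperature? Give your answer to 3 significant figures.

T₂ ≈ 1.05×10³ K

P ∝ T⁴, so T₂/T₁ = (P₂/P₁)^(1/4) = (0.875)^(1/4) = 0.967168.
T₂ = 1084 × 0.967168 = 1.05×10³ K.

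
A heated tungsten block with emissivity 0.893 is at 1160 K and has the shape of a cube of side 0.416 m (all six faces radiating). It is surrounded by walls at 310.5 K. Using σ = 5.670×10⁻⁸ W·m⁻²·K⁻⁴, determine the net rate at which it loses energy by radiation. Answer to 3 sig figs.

Net loss ≈ 9.47×10⁴ W

Area A = 6s² = 6×(0.416 m)² = 1.03834 m².
Net radiated power P_net = εσA(T⁴ − T₀⁴) = 0.893×5.670×10⁻⁸×1.03834×(1160⁴ − 310.5⁴).
T⁴ − T₀⁴ = 1.81064×10¹² − 9.29494×10⁹ = 1.80135×10¹² K⁴, so P_net = 9.47×10⁴ W.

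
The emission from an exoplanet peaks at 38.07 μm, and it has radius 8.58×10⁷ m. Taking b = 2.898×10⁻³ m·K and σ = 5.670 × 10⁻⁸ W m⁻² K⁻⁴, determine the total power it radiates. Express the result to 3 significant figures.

P ≈ 1.76×10¹⁷ W

Wien's law: T = b/λ_max = 2.898×10⁻³/3.807×10⁻⁵ = 76.1229 K.
Surface area A = 4πR² = 4π(8.58×10⁷ m)² = 9.25091×10¹⁶ m².
Then P = σAT⁴ = 5.670×10⁻⁸×9.25091×10¹⁶×(76.1229)⁴ = 1.76×10¹⁷ W.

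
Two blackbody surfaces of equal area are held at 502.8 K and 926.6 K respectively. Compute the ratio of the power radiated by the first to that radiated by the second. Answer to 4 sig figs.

P₁/P₂ ≈ 0.08670

With equal areas, P₁/P₂ = (T₁/T₂)⁴ = (502.8/926.6)⁴ = 0.08670.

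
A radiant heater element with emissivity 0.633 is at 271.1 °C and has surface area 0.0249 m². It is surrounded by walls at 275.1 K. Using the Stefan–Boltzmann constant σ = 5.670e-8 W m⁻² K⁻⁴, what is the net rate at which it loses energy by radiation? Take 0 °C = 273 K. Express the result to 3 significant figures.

T = 271.1 °C + 273 = 544.1 K.
Area A = 0.0249 m².
Net radiated power P_net = εσA(T⁴ − T₀⁴) = 0.633×5.670×10⁻⁸×0.0249×(544.1⁴ − 275.1⁴).
T⁴ − T₀⁴ = 8.76425×10¹⁰ − 5.72746×10⁹ = 8.19150×10¹⁰ K⁴, so P_net = 73.2 W.

Net loss ≈ 73.2 W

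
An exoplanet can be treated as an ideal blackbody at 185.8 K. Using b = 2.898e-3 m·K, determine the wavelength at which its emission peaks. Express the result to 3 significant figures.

λ_max ≈ 15.6 μm

Wien's displacement law: λ_max = b/T = (2.898×10⁻³ m·K)/(185.8 K) = 1.560×10⁻⁵ m.
That is 15.6 μm, in the infrared range.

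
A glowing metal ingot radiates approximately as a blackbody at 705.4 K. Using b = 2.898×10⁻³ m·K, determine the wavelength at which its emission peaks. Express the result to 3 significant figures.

Wien's displacement law: λ_max = b/T = (2.898×10⁻³ m·K)/(705.4 K) = 4.108×10⁻⁶ m.
That is 4.11 μm, in the infrared range.

λ_max ≈ 4.11 μm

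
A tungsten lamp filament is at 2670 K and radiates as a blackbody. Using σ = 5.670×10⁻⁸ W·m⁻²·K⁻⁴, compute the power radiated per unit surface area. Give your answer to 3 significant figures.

Stefan–Boltzmann: I = σT⁴ = 5.670×10⁻⁸ × (2670)⁴ = 2.88×10⁶ W/m².

I ≈ 2.88×10⁶ W/m²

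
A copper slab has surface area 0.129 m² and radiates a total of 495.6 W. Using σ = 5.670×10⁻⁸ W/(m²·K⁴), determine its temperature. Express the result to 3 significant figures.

T ≈ 510 K

Area A = 0.129 m².
P = σAT⁴ ⇒ T = (P/(σA))^(1/4) = (495.6/(5.670×10⁻⁸×0.129))^(1/4) = 510 K.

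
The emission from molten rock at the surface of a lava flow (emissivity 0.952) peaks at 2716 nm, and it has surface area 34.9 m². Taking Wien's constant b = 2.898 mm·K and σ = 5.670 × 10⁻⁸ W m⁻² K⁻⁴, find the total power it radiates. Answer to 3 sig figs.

Wien's law: T = b/λ_max = 2.898×10⁻³/2.716×10⁻⁶ = 1067.01 K.
Area A = 34.9 m².
Then P = εσAT⁴ = 0.952×5.670×10⁻⁸×34.9×(1067.01)⁴ = 2.44×10⁶ W.

P ≈ 2.44×10⁶ W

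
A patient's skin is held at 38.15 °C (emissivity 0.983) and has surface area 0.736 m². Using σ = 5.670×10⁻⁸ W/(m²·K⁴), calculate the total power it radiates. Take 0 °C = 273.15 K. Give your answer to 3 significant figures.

P ≈ 385 W

T = 38.15 °C + 273.15 = 311.30 K.
Area A = 0.736 m².
P = εσAT⁴ = 0.983 × 5.670×10⁻⁸ × 0.736 × (311.30)⁴ = 385 W.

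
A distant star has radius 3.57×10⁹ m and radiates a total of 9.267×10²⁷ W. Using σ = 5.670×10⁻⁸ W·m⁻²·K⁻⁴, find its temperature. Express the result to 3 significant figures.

T ≈ 5.65×10³ K

Surface area A = 4πR² = 4π(3.57×10⁹ m)² = 1.60157×10²⁰ m².
P = σAT⁴ ⇒ T = (P/(σA))^(1/4) = (9.267×10²⁷/(5.670×10⁻⁸×1.60157×10²⁰))^(1/4) = 5.65×10³ K.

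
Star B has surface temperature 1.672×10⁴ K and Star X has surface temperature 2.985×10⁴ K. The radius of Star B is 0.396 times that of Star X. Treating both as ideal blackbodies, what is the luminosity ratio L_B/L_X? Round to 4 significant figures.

L ∝ R²T⁴, so L_B/L_X = (R_B/R_X)²(T_B/T_X)⁴ = (0.396)² × (1.672×10⁴/2.985×10⁴)⁴ = 0.156816 × 0.0984391 = 0.01544.

L_B/L_X ≈ 0.01544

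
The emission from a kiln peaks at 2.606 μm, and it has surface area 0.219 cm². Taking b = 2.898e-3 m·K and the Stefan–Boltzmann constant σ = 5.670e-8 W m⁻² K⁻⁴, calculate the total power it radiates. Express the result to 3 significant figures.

Wien's law: T = b/λ_max = 2.898×10⁻³/2.606×10⁻⁶ = 1112.05 K.
Area A = 0.219 cm² = 2.19×10⁻⁵ m².
Then P = σAT⁴ = 5.670×10⁻⁸×2.19×10⁻⁵×(1112.05)⁴ = 1.90 W.

P ≈ 1.90 W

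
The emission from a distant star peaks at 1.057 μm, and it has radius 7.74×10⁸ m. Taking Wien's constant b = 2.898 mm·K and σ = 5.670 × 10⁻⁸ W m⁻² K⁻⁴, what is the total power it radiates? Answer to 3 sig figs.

P ≈ 2.41×10²⁵ W

Wien's law: T = b/λ_max = 2.898×10⁻³/1.057×10⁻⁶ = 2741.72 K.
Surface area A = 4πR² = 4π(7.74×10⁸ m)² = 7.52821×10¹⁸ m².
Then P = σAT⁴ = 5.670×10⁻⁸×7.52821×10¹⁸×(2741.72)⁴ = 2.41×10²⁵ W.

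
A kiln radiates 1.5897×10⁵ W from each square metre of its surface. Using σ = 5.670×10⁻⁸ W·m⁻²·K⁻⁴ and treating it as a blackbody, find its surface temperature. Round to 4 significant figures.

T ≈ 1294 K

I = σT⁴, so T = (I/σ)^(1/4) = (1.5897×10⁵/(5.670×10⁻⁸))^(1/4) = 1294 K.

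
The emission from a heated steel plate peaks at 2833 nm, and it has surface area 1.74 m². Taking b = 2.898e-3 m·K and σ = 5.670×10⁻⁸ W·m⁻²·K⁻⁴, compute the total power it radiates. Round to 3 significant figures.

P ≈ 1.08×10⁵ W

Wien's law: T = b/λ_max = 2.898×10⁻³/2.833×10⁻⁶ = 1022.94 K.
Area A = 1.74 m².
Then P = σAT⁴ = 5.670×10⁻⁸×1.74×(1022.94)⁴ = 1.08×10⁵ W.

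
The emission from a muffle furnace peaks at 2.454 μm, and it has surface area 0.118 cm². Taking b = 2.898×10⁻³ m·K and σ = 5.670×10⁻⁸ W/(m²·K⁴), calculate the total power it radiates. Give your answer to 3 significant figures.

Wien's law: T = b/λ_max = 2.898×10⁻³/2.454×10⁻⁶ = 1180.93 K.
Area A = 0.118 cm² = 1.18×10⁻⁵ m².
Then P = σAT⁴ = 5.670×10⁻⁸×1.18×10⁻⁵×(1180.93)⁴ = 1.30 W.

P ≈ 1.30 W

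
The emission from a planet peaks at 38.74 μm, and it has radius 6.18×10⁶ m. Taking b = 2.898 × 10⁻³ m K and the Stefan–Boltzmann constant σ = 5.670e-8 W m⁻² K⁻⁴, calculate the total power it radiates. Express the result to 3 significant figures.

P ≈ 8.52×10¹⁴ W

Wien's law: T = b/λ_max = 2.898×10⁻³/3.874×10⁻⁵ = 74.8064 K.
Surface area A = 4πR² = 4π(6.18×10⁶ m)² = 4.79940×10¹⁴ m².
Then P = σAT⁴ = 5.670×10⁻⁸×4.79940×10¹⁴×(74.8064)⁴ = 8.52×10¹⁴ W.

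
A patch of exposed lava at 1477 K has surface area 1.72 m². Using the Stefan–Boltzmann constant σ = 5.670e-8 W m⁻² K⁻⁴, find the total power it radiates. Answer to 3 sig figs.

P ≈ 4.64×10⁵ W

Area A = 1.72 m².
P = σAT⁴ = 5.670×10⁻⁸ × 1.72 × (1477)⁴ = 4.64×10⁵ W.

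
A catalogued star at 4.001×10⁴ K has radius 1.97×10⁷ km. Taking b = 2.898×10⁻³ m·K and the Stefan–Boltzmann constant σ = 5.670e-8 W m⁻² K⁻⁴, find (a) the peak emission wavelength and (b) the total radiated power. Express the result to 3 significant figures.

(a) λ_max = b/T = 2.898×10⁻³/4.001×10⁴ = 7.243×10⁻⁸ m = 72.4 nm.
Surface area A = 4πR² = 4π(1.97×10¹⁰ m)² = 4.87688×10²¹ m².
(b) P = σAT⁴ = 5.670×10⁻⁸×4.87688×10²¹×(4.001×10⁴)⁴ = 7.09×10³² W.

λ_max ≈ 72.4 nm; P ≈ 7.09×10³² W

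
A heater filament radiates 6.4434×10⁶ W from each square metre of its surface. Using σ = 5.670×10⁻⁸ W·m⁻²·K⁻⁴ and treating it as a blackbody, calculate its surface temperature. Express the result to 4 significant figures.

T ≈ 3265 K

I = σT⁴, so T = (I/σ)^(1/4) = (6.4434×10⁶/(5.670×10⁻⁸))^(1/4) = 3265 K.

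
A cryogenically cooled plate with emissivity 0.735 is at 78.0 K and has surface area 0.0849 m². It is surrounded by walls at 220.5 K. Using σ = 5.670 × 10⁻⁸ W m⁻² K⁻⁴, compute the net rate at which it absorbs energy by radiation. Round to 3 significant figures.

Net gain ≈ 8.23 W

Area A = 0.0849 m².
Net radiated power P_net = εσA(T⁴ − T₀⁴) = 0.735×5.670×10⁻⁸×0.0849×(78.0⁴ − 220.5⁴).
T⁴ − T₀⁴ = 3.70151×10⁷ − 2.36393×10⁹ = -2.32691×10⁹ K⁴, so P_net = -8.23 W — negative, meaning a net gain of 8.23 W.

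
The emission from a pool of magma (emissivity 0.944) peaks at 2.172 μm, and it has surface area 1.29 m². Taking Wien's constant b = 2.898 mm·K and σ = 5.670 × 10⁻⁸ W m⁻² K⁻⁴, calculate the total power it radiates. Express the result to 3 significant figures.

Wien's law: T = b/λ_max = 2.898×10⁻³/2.172×10⁻⁶ = 1334.25 K.
Area A = 1.29 m².
Then P = εσAT⁴ = 0.944×5.670×10⁻⁸×1.29×(1334.25)⁴ = 2.19×10⁵ W.

P ≈ 2.19×10⁵ W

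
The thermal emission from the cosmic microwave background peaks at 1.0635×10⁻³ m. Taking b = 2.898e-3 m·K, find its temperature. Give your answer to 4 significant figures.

T ≈ 2.725 K

Wien's law gives T = b/λ_max = (2.898×10⁻³ m·K)/(1.0635×10⁻³ m) = 2.725 K.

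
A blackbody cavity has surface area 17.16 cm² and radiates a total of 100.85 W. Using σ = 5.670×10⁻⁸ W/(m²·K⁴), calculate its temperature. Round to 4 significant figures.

T ≈ 1009 K

Area A = 17.16 cm² = 1.716×10⁻³ m².
P = σAT⁴ ⇒ T = (P/(σA))^(1/4) = (100.85/(5.670×10⁻⁸×1.716×10⁻³))^(1/4) = 1009 K.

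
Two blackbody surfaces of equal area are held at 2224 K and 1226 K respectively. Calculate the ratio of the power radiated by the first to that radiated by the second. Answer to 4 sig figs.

P₁/P₂ ≈ 10.83

With equal areas, P₁/P₂ = (T₁/T₂)⁴ = (2224/1226)⁴ = 10.83.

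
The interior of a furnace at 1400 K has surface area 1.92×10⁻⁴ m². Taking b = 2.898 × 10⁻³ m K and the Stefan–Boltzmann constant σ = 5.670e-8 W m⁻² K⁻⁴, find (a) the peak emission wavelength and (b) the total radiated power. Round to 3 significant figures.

λ_max ≈ 2.07×10³ nm; P ≈ 41.8 W

(a) λ_max = b/T = 2.898×10⁻³/1400 = 2.070×10⁻⁶ m = 2.07×10³ nm.
Area A = 1.92×10⁻⁴ m².
(b) P = σAT⁴ = 5.670×10⁻⁸×1.92×10⁻⁴×(1400)⁴ = 41.8 W.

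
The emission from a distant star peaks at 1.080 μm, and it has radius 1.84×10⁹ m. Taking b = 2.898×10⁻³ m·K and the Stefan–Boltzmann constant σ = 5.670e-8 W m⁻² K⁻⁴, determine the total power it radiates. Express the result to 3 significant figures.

Wien's law: T = b/λ_max = 2.898×10⁻³/1.080×10⁻⁶ = 2683.33 K.
Surface area A = 4πR² = 4π(1.84×10⁹ m)² = 4.25447×10¹⁹ m².
Then P = σAT⁴ = 5.670×10⁻⁸×4.25447×10¹⁹×(2683.33)⁴ = 1.25×10²⁶ W.

P ≈ 1.25×10²⁶ W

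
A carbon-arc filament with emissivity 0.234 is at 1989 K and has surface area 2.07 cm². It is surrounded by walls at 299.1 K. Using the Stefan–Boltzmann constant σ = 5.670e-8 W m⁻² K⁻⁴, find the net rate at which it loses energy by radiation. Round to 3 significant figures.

Net loss ≈ 43.0 W

Area A = 2.07 cm² = 2.07×10⁻⁴ m².
Net radiated power P_net = εσA(T⁴ − T₀⁴) = 0.234×5.670×10⁻⁸×2.07×10⁻⁴×(1989⁴ − 299.1⁴).
T⁴ − T₀⁴ = 1.56509×10¹³ − 8.00324×10⁹ = 1.56429×10¹³ K⁴, so P_net = 43.0 W.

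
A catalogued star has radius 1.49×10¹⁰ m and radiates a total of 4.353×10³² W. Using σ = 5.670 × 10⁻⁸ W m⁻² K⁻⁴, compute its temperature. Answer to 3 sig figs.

Surface area A = 4πR² = 4π(1.49×10¹⁰ m)² = 2.78986×10²¹ m².
P = σAT⁴ ⇒ T = (P/(σA))^(1/4) = (4.353×10³²/(5.670×10⁻⁸×2.78986×10²¹))^(1/4) = 4.07×10⁴ K.

T ≈ 4.07×10⁴ K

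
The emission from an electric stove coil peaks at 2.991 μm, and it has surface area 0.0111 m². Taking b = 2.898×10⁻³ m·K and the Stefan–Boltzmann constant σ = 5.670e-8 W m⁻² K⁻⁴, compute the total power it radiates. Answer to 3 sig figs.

Wien's law: T = b/λ_max = 2.898×10⁻³/2.991×10⁻⁶ = 968.907 K.
Area A = 0.0111 m².
Then P = σAT⁴ = 5.670×10⁻⁸×0.0111×(968.907)⁴ = 555 W.

P ≈ 555 W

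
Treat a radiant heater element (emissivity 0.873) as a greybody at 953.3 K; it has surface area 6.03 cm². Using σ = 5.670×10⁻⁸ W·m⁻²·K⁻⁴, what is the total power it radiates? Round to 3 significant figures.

Area A = 6.03 cm² = 6.03×10⁻⁴ m².
P = εσAT⁴ = 0.873 × 5.670×10⁻⁸ × 6.03×10⁻⁴ × (953.3)⁴ = 24.7 W.

P ≈ 24.7 W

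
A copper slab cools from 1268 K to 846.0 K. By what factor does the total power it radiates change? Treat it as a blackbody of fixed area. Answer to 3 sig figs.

P₂/P₁ ≈ 0.198

P ∝ T⁴, so P₂/P₁ = (T₂/T₁)⁴ = (846.0/1268)⁴ = (0.667192)⁴ = 0.198.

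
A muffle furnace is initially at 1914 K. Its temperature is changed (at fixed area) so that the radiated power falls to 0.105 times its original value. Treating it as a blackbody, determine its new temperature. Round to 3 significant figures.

T₂ ≈ 1.09×10³ K

P ∝ T⁴, so T₂/T₁ = (P₂/P₁)^(1/4) = (0.105)^(1/4) = 0.569243.
T₂ = 1914 × 0.569243 = 1.09×10³ K.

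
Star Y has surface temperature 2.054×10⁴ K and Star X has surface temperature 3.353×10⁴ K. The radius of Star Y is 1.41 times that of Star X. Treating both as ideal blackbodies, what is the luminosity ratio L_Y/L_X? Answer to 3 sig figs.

L ∝ R²T⁴, so L_Y/L_X = (R_Y/R_X)²(T_Y/T_X)⁴ = (1.41)² × (2.054×10⁴/3.353×10⁴)⁴ = 1.9881 × 0.140821 = 0.280.

L_Y/L_X ≈ 0.280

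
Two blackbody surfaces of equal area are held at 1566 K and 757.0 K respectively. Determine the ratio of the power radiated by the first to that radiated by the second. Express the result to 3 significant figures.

P₁/P₂ ≈ 18.3

With equal areas, P₁/P₂ = (T₁/T₂)⁴ = (1566/757.0)⁴ = 18.3.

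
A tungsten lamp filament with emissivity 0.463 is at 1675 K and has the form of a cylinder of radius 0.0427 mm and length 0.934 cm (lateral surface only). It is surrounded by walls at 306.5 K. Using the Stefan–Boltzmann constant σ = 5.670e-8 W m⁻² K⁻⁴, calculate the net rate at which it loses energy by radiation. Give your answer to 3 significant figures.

Lateral area A = 2πrL = 2π×4.27×10⁻⁵×9.34×10⁻³ = 2.50585×10⁻⁶ m².
Net radiated power P_net = εσA(T⁴ − T₀⁴) = 0.463×5.670×10⁻⁸×2.50585×10⁻⁶×(1675⁴ − 306.5⁴).
T⁴ − T₀⁴ = 7.87153×10¹² − 8.82515×10⁹ = 7.86270×10¹² K⁴, so P_net = 0.517 W.

Net loss ≈ 0.517 W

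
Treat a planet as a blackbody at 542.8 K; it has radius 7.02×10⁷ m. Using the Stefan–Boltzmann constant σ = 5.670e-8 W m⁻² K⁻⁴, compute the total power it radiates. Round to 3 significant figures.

P ≈ 3.05×10²⁰ W

Surface area A = 4πR² = 4π(7.02×10⁷ m)² = 6.19276×10¹⁶ m².
P = σAT⁴ = 5.670×10⁻⁸ × 6.19276×10¹⁶ × (542.8)⁴ = 3.05×10²⁰ W.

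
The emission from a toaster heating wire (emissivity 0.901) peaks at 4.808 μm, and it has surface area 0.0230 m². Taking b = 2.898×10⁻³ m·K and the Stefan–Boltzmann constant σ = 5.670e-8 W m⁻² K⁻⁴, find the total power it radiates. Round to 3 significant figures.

Wien's law: T = b/λ_max = 2.898×10⁻³/4.808×10⁻⁶ = 602.745 K.
Area A = 0.0230 m².
Then P = εσAT⁴ = 0.901×5.670×10⁻⁸×0.0230×(602.745)⁴ = 155 W.

P ≈ 155 W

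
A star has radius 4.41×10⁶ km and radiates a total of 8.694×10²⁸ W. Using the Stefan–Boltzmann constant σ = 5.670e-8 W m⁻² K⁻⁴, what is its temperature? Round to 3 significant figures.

T ≈ 8.90×10³ K

Surface area A = 4πR² = 4π(4.41×10⁹ m)² = 2.44392×10²⁰ m².
P = σAT⁴ ⇒ T = (P/(σA))^(1/4) = (8.694×10²⁸/(5.670×10⁻⁸×2.44392×10²⁰))^(1/4) = 8.90×10³ K.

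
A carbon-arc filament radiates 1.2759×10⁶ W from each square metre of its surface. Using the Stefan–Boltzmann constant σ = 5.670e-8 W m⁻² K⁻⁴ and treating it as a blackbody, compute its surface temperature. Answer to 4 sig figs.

I = σT⁴, so T = (I/σ)^(1/4) = (1.2759×10⁶/(5.670×10⁻⁸))^(1/4) = 2178 K.

T ≈ 2178 K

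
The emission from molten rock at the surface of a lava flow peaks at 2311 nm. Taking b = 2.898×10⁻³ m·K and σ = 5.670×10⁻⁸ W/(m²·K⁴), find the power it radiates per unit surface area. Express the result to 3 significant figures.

Wien's law: T = b/λ_max = 2.898×10⁻³/2.311×10⁻⁶ = 1254.00 K.
Then I = σT⁴ = 5.670×10⁻⁸×(1254.00)⁴ = 1.40×10⁵ W/m².

I ≈ 1.40×10⁵ W/m²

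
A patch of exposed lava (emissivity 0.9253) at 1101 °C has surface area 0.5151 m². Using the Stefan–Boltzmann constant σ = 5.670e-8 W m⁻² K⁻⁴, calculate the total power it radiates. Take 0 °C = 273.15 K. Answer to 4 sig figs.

T = 1101 °C + 273.15 = 1374.15 K.
Area A = 0.5151 m².
P = εσAT⁴ = 0.9253 × 5.670×10⁻⁸ × 0.5151 × (1374.15)⁴ = 9.636×10⁴ W.

P ≈ 9.636×10⁴ W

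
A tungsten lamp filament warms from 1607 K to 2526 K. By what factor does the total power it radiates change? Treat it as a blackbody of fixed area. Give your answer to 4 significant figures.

P₂/P₁ ≈ 6.105

P ∝ T⁴, so P₂/P₁ = (T₂/T₁)⁴ = (2526/1607)⁴ = (1.57187)⁴ = 6.105.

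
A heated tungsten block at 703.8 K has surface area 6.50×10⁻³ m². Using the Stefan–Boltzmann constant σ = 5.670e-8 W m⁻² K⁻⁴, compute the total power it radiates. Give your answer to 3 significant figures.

Area A = 6.50×10⁻³ m².
P = σAT⁴ = 5.670×10⁻⁸ × 6.50×10⁻³ × (703.8)⁴ = 90.4 W.

P ≈ 90.4 W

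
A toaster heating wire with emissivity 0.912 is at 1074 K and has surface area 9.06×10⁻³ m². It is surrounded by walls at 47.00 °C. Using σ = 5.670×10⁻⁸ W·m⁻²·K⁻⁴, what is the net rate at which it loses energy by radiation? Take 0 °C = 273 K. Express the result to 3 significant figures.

Net loss ≈ 618 W

Surroundings: T = 47.00 °C + 273 = 320.00 K.
Area A = 9.06×10⁻³ m².
Net radiated power P_net = εσA(T⁴ − T₀⁴) = 0.912×5.670×10⁻⁸×9.06×10⁻³×(1074⁴ − 320.00⁴).
T⁴ − T₀⁴ = 1.33051×10¹² − 1.04858×10¹⁰ = 1.32002×10¹² K⁴, so P_net = 618 W.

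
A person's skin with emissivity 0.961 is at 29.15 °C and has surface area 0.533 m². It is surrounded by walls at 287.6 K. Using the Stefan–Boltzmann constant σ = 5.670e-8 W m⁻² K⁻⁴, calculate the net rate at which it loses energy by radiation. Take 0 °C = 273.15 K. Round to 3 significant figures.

T = 29.15 °C + 273.15 = 302.30 K.
Area A = 0.533 m².
Net radiated power P_net = εσA(T⁴ − T₀⁴) = 0.961×5.670×10⁻⁸×0.533×(302.30⁴ − 287.6⁴).
T⁴ − T₀⁴ = 8.35127×10⁹ − 6.84157×10⁹ = 1.50970×10⁹ K⁴, so P_net = 43.8 W.

Net loss ≈ 43.8 W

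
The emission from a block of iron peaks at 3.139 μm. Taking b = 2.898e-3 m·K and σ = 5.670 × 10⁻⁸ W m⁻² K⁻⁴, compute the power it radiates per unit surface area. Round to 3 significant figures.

I ≈ 4.12×10⁴ W/m²

Wien's law: T = b/λ_max = 2.898×10⁻³/3.139×10⁻⁶ = 923.224 K.
Then I = σT⁴ = 5.670×10⁻⁸×(923.224)⁴ = 4.12×10⁴ W/m².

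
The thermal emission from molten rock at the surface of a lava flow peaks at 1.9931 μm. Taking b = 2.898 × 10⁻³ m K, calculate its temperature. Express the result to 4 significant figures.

T ≈ 1454 K

Wien's law gives T = b/λ_max = (2.898×10⁻³ m·K)/(1.9931×10⁻⁶ m) = 1454 K.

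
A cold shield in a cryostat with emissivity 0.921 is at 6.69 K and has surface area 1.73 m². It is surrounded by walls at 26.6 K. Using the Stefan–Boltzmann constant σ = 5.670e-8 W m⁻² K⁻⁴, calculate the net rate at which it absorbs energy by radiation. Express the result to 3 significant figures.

Area A = 1.73 m².
Net radiated power P_net = εσA(T⁴ − T₀⁴) = 0.921×5.670×10⁻⁸×1.73×(6.69⁴ − 26.6⁴).
T⁴ − T₀⁴ = 2003.11 − 5.00641×10⁵ = -4.98638×10⁵ K⁴, so P_net = -0.0450 W — negative, meaning a net gain of 0.0450 W.

Net gain ≈ 0.0450 W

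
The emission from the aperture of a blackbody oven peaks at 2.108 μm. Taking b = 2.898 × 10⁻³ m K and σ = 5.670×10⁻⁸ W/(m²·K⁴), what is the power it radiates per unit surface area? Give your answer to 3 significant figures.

I ≈ 2.03×10⁵ W/m²

Wien's law: T = b/λ_max = 2.898×10⁻³/2.108×10⁻⁶ = 1374.76 K.
Then I = σT⁴ = 5.670×10⁻⁸×(1374.76)⁴ = 2.03×10⁵ W/m².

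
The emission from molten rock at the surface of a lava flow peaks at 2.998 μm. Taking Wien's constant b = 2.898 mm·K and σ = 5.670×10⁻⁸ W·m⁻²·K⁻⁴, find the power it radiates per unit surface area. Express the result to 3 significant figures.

I ≈ 4.95×10⁴ W/m²

Wien's law: T = b/λ_max = 2.898×10⁻³/2.998×10⁻⁶ = 966.644 K.
Then I = σT⁴ = 5.670×10⁻⁸×(966.644)⁴ = 4.95×10⁴ W/m².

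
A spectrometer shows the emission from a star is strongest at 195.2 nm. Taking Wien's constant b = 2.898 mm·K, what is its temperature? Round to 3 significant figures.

Wien's law gives T = b/λ_max = (2.898×10⁻³ m·K)/(1.952×10⁻⁷ m) = 1.48×10⁴ K.

T ≈ 1.48×10⁴ K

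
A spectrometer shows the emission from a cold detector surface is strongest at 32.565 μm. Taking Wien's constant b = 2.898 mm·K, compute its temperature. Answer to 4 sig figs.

Wien's law gives T = b/λ_max = (2.898×10⁻³ m·K)/(3.2565×10⁻⁵ m) = 88.99 K.

T ≈ 88.99 K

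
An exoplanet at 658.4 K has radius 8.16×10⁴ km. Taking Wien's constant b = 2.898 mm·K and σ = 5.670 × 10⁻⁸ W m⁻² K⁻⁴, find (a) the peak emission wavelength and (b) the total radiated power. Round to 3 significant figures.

(a) λ_max = b/T = 2.898×10⁻³/658.4 = 4.402×10⁻⁶ m = 4.40 μm.
Surface area A = 4πR² = 4π(8.16×10⁷ m)² = 8.36739×10¹⁶ m².
(b) P = σAT⁴ = 5.670×10⁻⁸×8.36739×10¹⁶×(658.4)⁴ = 8.92×10²⁰ W.

λ_max ≈ 4.40 μm; P ≈ 8.92×10²⁰ W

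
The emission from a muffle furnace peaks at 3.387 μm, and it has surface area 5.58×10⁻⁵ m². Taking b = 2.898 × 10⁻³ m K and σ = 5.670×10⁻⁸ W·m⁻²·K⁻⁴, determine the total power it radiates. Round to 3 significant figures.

P ≈ 1.70 W

Wien's law: T = b/λ_max = 2.898×10⁻³/3.387×10⁻⁶ = 855.624 K.
Area A = 5.58×10⁻⁵ m².
Then P = σAT⁴ = 5.670×10⁻⁸×5.58×10⁻⁵×(855.624)⁴ = 1.70 W.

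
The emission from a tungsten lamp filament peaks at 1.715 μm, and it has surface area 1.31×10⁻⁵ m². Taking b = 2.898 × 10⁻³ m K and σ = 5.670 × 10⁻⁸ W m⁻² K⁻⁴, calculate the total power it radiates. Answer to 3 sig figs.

P ≈ 6.06 W

Wien's law: T = b/λ_max = 2.898×10⁻³/1.715×10⁻⁶ = 1689.80 K.
Area A = 1.31×10⁻⁵ m².
Then P = σAT⁴ = 5.670×10⁻⁸×1.31×10⁻⁵×(1689.80)⁴ = 6.06 W.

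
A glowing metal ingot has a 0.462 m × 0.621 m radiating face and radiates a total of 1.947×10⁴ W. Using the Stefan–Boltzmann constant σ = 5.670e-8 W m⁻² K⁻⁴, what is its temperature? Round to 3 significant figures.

T ≈ 1.05×10³ K

Area A = 0.462 × 0.621 = 0.286902 m².
P = σAT⁴ ⇒ T = (P/(σA))^(1/4) = (1.947×10⁴/(5.670×10⁻⁸×0.286902))^(1/4) = 1.05×10³ K.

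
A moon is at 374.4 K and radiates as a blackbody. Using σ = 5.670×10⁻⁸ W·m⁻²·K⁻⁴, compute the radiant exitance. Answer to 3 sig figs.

Stefan–Boltzmann: I = σT⁴ = 5.670×10⁻⁸ × (374.4)⁴ = 1.11×10³ W/m².

I ≈ 1.11×10³ W/m²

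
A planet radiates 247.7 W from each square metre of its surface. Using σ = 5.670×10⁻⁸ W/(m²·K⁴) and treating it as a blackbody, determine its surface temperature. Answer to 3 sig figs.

T ≈ 257 K

I = σT⁴, so T = (I/σ)^(1/4) = (247.7/(5.670×10⁻⁸))^(1/4) = 257 K.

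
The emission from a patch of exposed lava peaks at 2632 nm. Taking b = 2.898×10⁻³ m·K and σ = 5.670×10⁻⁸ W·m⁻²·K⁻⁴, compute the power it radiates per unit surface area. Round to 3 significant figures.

Wien's law: T = b/λ_max = 2.898×10⁻³/2.632×10⁻⁶ = 1101.06 K.
Then I = σT⁴ = 5.670×10⁻⁸×(1101.06)⁴ = 8.33×10⁴ W/m².

I ≈ 8.33×10⁴ W/m²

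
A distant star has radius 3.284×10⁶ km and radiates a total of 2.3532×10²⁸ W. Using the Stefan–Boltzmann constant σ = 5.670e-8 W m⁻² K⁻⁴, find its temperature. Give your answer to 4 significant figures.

Surface area A = 4πR² = 4π(3.284×10⁹ m)² = 1.35524×10²⁰ m².
P = σAT⁴ ⇒ T = (P/(σA))^(1/4) = (2.3532×10²⁸/(5.670×10⁻⁸×1.35524×10²⁰))^(1/4) = 7439 K.

T ≈ 7439 K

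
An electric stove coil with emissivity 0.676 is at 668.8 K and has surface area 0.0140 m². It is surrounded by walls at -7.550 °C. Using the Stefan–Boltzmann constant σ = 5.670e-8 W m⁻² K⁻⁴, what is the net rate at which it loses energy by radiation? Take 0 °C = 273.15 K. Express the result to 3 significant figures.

Net loss ≈ 105 W

Surroundings: T = -7.550 °C + 273.15 = 265.600 K.
Area A = 0.0140 m².
Net radiated power P_net = εσA(T⁴ − T₀⁴) = 0.676×5.670×10⁻⁸×0.0140×(668.8⁴ − 265.600⁴).
T⁴ − T₀⁴ = 2.00071×10¹¹ − 4.97637×10⁹ = 1.95095×10¹¹ K⁴, so P_net = 105 W.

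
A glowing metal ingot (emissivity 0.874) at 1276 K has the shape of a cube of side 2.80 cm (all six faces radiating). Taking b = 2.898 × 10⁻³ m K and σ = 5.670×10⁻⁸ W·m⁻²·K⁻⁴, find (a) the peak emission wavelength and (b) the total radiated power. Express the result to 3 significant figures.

(a) λ_max = b/T = 2.898×10⁻³/1276 = 2.271×10⁻⁶ m = 2.27 μm.
Area A = 6s² = 6×(0.0280 m)² = 4.704×10⁻³ m².
(b) P = εσAT⁴ = 0.874×5.670×10⁻⁸×4.704×10⁻³×(1276)⁴ = 618 W.

λ_max ≈ 2.27 μm; P ≈ 618 W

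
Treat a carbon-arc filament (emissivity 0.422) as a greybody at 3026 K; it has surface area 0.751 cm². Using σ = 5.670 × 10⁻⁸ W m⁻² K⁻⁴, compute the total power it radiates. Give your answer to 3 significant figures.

P ≈ 151 W

Area A = 0.751 cm² = 7.51×10⁻⁵ m².
P = εσAT⁴ = 0.422 × 5.670×10⁻⁸ × 7.51×10⁻⁵ × (3026)⁴ = 151 W.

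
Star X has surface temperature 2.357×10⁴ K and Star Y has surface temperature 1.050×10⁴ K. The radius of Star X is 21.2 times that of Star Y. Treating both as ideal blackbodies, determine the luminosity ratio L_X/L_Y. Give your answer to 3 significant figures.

L_X/L_Y ≈ 1.14×10⁴

L ∝ R²T⁴, so L_X/L_Y = (R_X/R_Y)²(T_X/T_Y)⁴ = (21.2)² × (2.357×10⁴/1.050×10⁴)⁴ = 449.44 × 25.3911 = 1.14×10⁴.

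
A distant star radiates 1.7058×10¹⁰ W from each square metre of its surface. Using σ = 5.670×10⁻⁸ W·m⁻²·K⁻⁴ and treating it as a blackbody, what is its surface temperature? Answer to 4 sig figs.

T ≈ 2.342×10⁴ K

I = σT⁴, so T = (I/σ)^(1/4) = (1.7058×10¹⁰/(5.670×10⁻⁸))^(1/4) = 2.342×10⁴ K.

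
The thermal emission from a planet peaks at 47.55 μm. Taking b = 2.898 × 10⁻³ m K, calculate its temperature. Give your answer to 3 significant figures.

T ≈ 60.9 K

Wien's law gives T = b/λ_max = (2.898×10⁻³ m·K)/(4.755×10⁻⁵ m) = 60.9 K.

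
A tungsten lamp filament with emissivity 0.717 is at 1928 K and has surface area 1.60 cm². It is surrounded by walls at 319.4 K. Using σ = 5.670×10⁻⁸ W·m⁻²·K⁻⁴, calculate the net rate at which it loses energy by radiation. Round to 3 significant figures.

Area A = 1.60 cm² = 1.60×10⁻⁴ m².
Net radiated power P_net = εσA(T⁴ − T₀⁴) = 0.717×5.670×10⁻⁸×1.60×10⁻⁴×(1928⁴ − 319.4⁴).
T⁴ − T₀⁴ = 1.38175×10¹³ − 1.04073×10¹⁰ = 1.38071×10¹³ K⁴, so P_net = 89.8 W.

Net loss ≈ 89.8 W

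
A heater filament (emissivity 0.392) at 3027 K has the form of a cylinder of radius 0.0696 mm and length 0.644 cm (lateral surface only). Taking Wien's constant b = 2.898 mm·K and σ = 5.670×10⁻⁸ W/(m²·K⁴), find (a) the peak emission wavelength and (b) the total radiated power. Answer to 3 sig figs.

λ_max ≈ 957 nm; P ≈ 5.26 W

(a) λ_max = b/T = 2.898×10⁻³/3027 = 9.574×10⁻⁷ m = 957 nm.
Lateral area A = 2πrL = 2π×6.96×10⁻⁵×6.44×10⁻³ = 2.81627×10⁻⁶ m².
(b) P = εσAT⁴ = 0.392×5.670×10⁻⁸×2.81627×10⁻⁶×(3027)⁴ = 5.26 W.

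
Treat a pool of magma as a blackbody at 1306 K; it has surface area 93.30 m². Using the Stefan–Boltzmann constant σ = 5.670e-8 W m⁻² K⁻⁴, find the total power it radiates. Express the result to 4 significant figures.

Area A = 93.30 m².
P = σAT⁴ = 5.670×10⁻⁸ × 93.30 × (1306)⁴ = 1.539×10⁷ W.

P ≈ 1.539×10⁷ W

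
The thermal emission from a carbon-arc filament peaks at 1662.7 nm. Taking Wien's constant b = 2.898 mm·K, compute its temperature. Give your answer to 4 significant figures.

T ≈ 1743 K

Wien's law gives T = b/λ_max = (2.898×10⁻³ m·K)/(1.6627×10⁻⁶ m) = 1743 K.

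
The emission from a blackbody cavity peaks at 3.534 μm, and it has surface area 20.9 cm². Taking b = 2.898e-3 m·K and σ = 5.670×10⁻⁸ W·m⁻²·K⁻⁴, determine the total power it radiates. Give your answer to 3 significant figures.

P ≈ 53.6 W

Wien's law: T = b/λ_max = 2.898×10⁻³/3.534×10⁻⁶ = 820.034 K.
Area A = 20.9 cm² = 2.09×10⁻³ m².
Then P = σAT⁴ = 5.670×10⁻⁸×2.09×10⁻³×(820.034)⁴ = 53.6 W.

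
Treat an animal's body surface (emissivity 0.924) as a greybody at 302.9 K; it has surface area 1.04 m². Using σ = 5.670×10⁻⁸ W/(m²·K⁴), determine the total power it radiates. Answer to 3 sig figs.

P ≈ 459 W

Area A = 1.04 m².
P = εσAT⁴ = 0.924 × 5.670×10⁻⁸ × 1.04 × (302.9)⁴ = 459 W.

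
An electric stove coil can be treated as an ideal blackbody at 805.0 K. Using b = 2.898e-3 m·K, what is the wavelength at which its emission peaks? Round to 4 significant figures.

λ_max ≈ 3.600 μm

Wien's displacement law: λ_max = b/T = (2.898×10⁻³ m·K)/(805.0 K) = 3.6000×10⁻⁶ m.
That is 3.600 μm, in the infrared range.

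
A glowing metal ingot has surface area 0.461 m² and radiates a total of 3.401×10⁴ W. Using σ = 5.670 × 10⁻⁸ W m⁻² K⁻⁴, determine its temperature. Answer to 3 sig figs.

Area A = 0.461 m².
P = σAT⁴ ⇒ T = (P/(σA))^(1/4) = (3.401×10⁴/(5.670×10⁻⁸×0.461))^(1/4) = 1.07×10³ K.

T ≈ 1.07×10³ K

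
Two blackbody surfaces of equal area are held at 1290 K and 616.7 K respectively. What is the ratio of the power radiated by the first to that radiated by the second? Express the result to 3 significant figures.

P₁/P₂ ≈ 19.1

With equal areas, P₁/P₂ = (T₁/T₂)⁴ = (1290/616.7)⁴ = 19.1.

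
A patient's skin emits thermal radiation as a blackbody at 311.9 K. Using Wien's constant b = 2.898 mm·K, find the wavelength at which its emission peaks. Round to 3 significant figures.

λ_max ≈ 9.29 μm

Wien's displacement law: λ_max = b/T = (2.898×10⁻³ m·K)/(311.9 K) = 9.291×10⁻⁶ m.
That is 9.29 μm, in the infrared range.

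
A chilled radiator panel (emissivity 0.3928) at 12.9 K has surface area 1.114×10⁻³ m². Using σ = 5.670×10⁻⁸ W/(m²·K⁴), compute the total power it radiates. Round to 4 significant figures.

Area A = 1.114×10⁻³ m².
P = εσAT⁴ = 0.3928 × 5.670×10⁻⁸ × 1.114×10⁻³ × (12.9)⁴ = 6.871×10⁻⁷ W.

P ≈ 6.871×10⁻⁷ W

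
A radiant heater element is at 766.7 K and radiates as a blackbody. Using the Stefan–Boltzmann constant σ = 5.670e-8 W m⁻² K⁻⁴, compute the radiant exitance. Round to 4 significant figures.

I ≈ 1.959×10⁴ W/m²

Stefan–Boltzmann: I = σT⁴ = 5.670×10⁻⁸ × (766.7)⁴ = 1.959×10⁴ W/m².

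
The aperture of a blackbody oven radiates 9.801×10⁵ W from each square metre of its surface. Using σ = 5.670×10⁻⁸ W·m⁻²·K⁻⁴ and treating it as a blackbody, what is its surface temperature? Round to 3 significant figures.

T ≈ 2.04×10³ K

I = σT⁴, so T = (I/σ)^(1/4) = (9.801×10⁵/(5.670×10⁻⁸))^(1/4) = 2.04×10³ K.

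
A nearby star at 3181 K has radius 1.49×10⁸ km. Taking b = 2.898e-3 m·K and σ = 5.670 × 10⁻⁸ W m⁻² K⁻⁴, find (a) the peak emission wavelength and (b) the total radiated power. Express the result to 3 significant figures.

(a) λ_max = b/T = 2.898×10⁻³/3181 = 9.110×10⁻⁷ m = 911 nm.
Surface area A = 4πR² = 4π(1.49×10¹¹ m)² = 2.78986×10²³ m².
(b) P = σAT⁴ = 5.670×10⁻⁸×2.78986×10²³×(3181)⁴ = 1.62×10³⁰ W.

λ_max ≈ 911 nm; P ≈ 1.62×10³⁰ W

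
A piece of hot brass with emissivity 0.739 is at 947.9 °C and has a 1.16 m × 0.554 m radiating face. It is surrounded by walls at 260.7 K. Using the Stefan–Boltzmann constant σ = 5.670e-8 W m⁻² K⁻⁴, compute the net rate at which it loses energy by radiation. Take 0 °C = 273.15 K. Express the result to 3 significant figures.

T = 947.9 °C + 273.15 = 1221.05 K.
Area A = 1.16 × 0.554 = 0.64264 m².
Net radiated power P_net = εσA(T⁴ − T₀⁴) = 0.739×5.670×10⁻⁸×0.64264×(1221.05⁴ − 260.7⁴).
T⁴ − T₀⁴ = 2.22297×10¹² − 4.61917×10⁹ = 2.21835×10¹² K⁴, so P_net = 5.97×10⁴ W.

Net loss ≈ 5.97×10⁴ W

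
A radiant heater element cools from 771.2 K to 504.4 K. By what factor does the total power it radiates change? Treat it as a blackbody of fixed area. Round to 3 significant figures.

P ∝ T⁴, so P₂/P₁ = (T₂/T₁)⁴ = (504.4/771.2)⁴ = (0.654046)⁴ = 0.183.

P₂/P₁ ≈ 0.183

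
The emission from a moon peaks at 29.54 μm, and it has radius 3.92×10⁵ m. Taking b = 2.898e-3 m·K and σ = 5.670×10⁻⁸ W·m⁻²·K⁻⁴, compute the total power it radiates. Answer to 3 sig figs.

Wien's law: T = b/λ_max = 2.898×10⁻³/2.954×10⁻⁵ = 98.1043 K.
Surface area A = 4πR² = 4π(3.92×10⁵ m)² = 1.93100×10¹² m².
Then P = σAT⁴ = 5.670×10⁻⁸×1.93100×10¹²×(98.1043)⁴ = 1.01×10¹³ W.

P ≈ 1.01×10¹³ W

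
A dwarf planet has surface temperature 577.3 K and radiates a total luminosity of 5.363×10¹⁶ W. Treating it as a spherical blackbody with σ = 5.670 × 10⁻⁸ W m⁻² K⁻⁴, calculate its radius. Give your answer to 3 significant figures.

L = 4πR²σT⁴ ⇒ R = √(L/(4πσT⁴)).
σT⁴ = 6297.81 W/m², so R = √(5.363×10¹⁶/(4π×6297.81)) = 8.23×10⁵ m.

R ≈ 8.23×10⁵ m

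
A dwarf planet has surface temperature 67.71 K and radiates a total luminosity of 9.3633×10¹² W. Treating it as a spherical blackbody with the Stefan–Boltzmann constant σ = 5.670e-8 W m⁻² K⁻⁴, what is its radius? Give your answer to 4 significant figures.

R ≈ 7.907×10⁵ m

L = 4πR²σT⁴ ⇒ R = √(L/(4πσT⁴)).
σT⁴ = 1.19178 W/m², so R = √(9.3633×10¹²/(4π×1.19178)) = 7.907×10⁵ m.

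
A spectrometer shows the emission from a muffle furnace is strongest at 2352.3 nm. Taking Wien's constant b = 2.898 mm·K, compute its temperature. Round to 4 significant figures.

T ≈ 1232 K

Wien's law gives T = b/λ_max = (2.898×10⁻³ m·K)/(2.3523×10⁻⁶ m) = 1232 K.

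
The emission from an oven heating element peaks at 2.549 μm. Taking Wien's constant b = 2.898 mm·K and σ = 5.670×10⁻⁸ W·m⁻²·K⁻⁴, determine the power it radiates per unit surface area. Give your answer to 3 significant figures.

I ≈ 9.47×10⁴ W/m²

Wien's law: T = b/λ_max = 2.898×10⁻³/2.549×10⁻⁶ = 1136.92 K.
Then I = σT⁴ = 5.670×10⁻⁸×(1136.92)⁴ = 9.47×10⁴ W/m².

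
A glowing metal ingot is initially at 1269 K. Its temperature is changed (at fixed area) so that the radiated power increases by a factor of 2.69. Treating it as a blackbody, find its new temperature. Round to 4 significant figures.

P ∝ T⁴, so T₂/T₁ = (P₂/P₁)^(1/4) = (2.69)^(1/4) = 1.28067.
T₂ = 1269 × 1.28067 = 1625 K.

T₂ ≈ 1625 K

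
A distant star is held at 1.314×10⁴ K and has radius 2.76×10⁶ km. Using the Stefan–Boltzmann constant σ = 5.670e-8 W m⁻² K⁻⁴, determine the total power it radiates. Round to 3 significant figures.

P ≈ 1.62×10²⁹ W

Surface area A = 4πR² = 4π(2.76×10⁹ m)² = 9.57256×10¹⁹ m².
P = σAT⁴ = 5.670×10⁻⁸ × 9.57256×10¹⁹ × (1.314×10⁴)⁴ = 1.62×10²⁹ W.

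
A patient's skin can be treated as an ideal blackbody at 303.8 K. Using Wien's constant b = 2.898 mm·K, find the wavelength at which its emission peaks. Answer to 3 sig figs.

Wien's displacement law: λ_max = b/T = (2.898×10⁻³ m·K)/(303.8 K) = 9.539×10⁻⁶ m.
That is 9.54 μm, in the infrared range.

λ_max ≈ 9.54 μm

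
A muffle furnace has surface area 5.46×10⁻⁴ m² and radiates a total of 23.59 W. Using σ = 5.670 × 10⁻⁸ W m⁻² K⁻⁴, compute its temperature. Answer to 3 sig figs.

Area A = 5.46×10⁻⁴ m².
P = σAT⁴ ⇒ T = (P/(σA))^(1/4) = (23.59/(5.670×10⁻⁸×5.46×10⁻⁴))^(1/4) = 934 K.

T ≈ 934 K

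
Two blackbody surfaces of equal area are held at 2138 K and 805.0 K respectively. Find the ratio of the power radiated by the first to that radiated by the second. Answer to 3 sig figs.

P₁/P₂ ≈ 49.8

With equal areas, P₁/P₂ = (T₁/T₂)⁴ = (2138/805.0)⁴ = 49.8.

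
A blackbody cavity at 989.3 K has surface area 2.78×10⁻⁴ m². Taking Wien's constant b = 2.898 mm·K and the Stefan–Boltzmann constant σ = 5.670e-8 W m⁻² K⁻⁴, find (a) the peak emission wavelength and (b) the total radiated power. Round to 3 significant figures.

λ_max ≈ 2.93×10³ nm; P ≈ 15.1 W

(a) λ_max = b/T = 2.898×10⁻³/989.3 = 2.929×10⁻⁶ m = 2.93×10³ nm.
Area A = 2.78×10⁻⁴ m².
(b) P = σAT⁴ = 5.670×10⁻⁸×2.78×10⁻⁴×(989.3)⁴ = 15.1 W.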